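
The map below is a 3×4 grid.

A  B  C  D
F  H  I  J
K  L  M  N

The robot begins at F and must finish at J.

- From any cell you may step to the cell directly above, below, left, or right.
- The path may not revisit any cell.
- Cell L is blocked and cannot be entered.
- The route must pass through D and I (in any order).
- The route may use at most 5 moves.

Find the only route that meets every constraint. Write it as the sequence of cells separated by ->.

F -> H -> I -> C -> D -> J

The 5-move cap with required stops at D, I leaves no slack for detours.
Route from F: right 2 to I, up 1 to C, right 1 to D, down 1 to J — 5 moves in all.
Check: all required cells visited; 5 ≤ 5 moves.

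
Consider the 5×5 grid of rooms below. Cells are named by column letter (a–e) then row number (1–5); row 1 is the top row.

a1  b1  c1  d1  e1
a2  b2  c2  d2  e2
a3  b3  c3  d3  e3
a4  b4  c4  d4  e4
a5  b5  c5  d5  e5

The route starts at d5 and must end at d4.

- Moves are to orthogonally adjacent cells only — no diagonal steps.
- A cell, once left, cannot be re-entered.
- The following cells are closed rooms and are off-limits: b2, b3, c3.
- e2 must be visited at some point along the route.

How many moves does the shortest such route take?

Any route passes through e2 somewhere between d5 and d4. Summing Manhattan distances along the two legs (d5 → e2 → d4) gives a lower bound of 4 + 3 = 7 moves.
A route of 7 moves achieves this: d5 → e5 → e4 → e3 → e2 → d2 → d3 → d4.
Since 7 matches the lower bound, it is optimal.

7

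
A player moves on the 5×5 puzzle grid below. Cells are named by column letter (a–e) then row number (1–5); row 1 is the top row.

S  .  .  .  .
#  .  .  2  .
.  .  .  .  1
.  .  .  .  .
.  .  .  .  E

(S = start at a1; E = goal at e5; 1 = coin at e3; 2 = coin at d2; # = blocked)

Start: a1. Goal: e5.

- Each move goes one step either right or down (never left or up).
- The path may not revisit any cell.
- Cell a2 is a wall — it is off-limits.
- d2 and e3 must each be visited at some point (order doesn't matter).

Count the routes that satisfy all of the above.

A right/down-only route from a1 to e5 makes exactly 4 down-moves and 4 right-moves in some order.
With no other constraints that would be C(8,4) = 70 routes.
A monotone route can only reach the required cells in the order d2, e3, so split there and multiply the segment counts (each segment already excludes blocked cells): a1→d2: 3; d2→e3: 2; e3→e5: 1; product = 6.
That gives 6 routes.

6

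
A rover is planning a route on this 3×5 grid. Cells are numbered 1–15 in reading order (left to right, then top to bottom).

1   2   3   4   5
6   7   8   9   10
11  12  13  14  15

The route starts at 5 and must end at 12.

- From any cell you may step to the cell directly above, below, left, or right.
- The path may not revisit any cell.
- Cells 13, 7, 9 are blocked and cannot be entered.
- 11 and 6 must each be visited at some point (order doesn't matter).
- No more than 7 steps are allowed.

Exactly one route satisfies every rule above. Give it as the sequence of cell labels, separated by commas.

The budget equals the shortest possible length, so every move has to be on a shortest route through the required cells.
Route from 5: 4× left (reaching 1), 2× down (reaching 11), right to 12 — 7 moves in all.
Check: all required cells visited; 7 ≤ 7 moves.

5, 4, 3, 2, 1, 6, 11, 12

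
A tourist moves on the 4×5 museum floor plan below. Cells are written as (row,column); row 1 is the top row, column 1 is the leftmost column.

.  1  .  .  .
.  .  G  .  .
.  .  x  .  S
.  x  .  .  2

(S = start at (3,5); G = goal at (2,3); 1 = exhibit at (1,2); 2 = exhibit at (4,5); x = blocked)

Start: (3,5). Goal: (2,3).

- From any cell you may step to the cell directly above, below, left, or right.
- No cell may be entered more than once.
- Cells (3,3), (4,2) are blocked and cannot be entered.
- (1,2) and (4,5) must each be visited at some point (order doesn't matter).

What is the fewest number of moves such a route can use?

Any route passes through (1,2) and (4,5) in some order between (3,5) and (2,3). Summing Manhattan distances along each leg and taking the cheapest ordering ((3,5) → (4,5) → (1,2) → (2,3)) gives a lower bound of 1 + 6 + 2 = 9 moves.
A route of 9 moves achieves this: (3,5) → (4,5) → (4,4) → (3,4) → (2,4) → (1,4) → (1,3) → (1,2) → (2,2) → (2,3).
Since 9 matches the lower bound, it is optimal.

9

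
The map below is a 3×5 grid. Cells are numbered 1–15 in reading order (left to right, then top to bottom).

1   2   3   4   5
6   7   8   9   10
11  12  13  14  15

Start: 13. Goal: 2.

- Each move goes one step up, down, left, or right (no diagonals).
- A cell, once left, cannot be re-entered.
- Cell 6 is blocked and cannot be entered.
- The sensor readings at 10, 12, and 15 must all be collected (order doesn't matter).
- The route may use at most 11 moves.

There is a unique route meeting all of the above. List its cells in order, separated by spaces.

13 12 7 8 9 14 15 10 5 4 3 2

The 11-move cap with required stops at 10, 12, 15 leaves no slack for detours.
Route from 13: left 1 to 12, up 1 to 7, right 2 to 9, down 1 to 14, right 1 to 15, up 2 to 5, left 3 to 2 — 11 moves in all.
Check: all required cells visited; 11 ≤ 11 moves.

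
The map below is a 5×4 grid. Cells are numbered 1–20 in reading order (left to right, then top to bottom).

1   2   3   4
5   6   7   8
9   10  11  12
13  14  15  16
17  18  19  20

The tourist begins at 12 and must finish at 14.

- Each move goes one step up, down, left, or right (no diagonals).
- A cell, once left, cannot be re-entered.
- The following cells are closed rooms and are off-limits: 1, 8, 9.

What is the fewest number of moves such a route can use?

3

The Manhattan distance from 12 to 14 is |3−4| + |4−2| = 3, so at least 3 moves are needed.
A route of 3 moves achieves this: 12 → 16 → 15 → 14.
Since 3 matches the lower bound, it is optimal.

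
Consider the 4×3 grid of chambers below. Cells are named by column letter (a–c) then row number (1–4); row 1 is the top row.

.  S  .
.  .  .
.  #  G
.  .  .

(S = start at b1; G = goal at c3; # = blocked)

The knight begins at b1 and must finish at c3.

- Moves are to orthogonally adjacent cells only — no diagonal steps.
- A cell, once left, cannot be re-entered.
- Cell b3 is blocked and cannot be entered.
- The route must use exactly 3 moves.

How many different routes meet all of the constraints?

2

Need simple routes of exactly 3 moves from b1 to c3 (Manhattan distance 3, so 0 moves are spent on a detour and 0 undoing it).
Enumerating: b1 b2 c2 c3 | b1 c1 c2 c3.
That gives 2 routes.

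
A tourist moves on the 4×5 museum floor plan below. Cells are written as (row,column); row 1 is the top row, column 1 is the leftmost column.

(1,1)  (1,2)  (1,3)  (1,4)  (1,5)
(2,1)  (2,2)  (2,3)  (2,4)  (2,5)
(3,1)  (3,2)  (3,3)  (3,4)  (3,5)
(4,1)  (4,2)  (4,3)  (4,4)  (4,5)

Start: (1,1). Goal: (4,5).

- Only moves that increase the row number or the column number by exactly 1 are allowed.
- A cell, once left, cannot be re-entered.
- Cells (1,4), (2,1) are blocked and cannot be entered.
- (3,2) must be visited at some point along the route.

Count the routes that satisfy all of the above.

A right/down-only route from (1,1) to (4,5) makes exactly 3 down-moves and 4 right-moves in some order.
With no other constraints that would be C(7,3) = 35 routes.
Split at (3,2) and multiply the segment counts (each segment already excludes blocked cells): (1,1)→(3,2): 1; (3,2)→(4,5): 4; product = 4.
That gives 4 routes.

4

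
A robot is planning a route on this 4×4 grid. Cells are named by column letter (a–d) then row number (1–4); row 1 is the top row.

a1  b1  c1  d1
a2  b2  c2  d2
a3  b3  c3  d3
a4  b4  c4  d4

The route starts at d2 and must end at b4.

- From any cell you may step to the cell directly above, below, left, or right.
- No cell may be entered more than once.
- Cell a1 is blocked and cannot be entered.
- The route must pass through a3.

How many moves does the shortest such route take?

6

Any route passes through a3 somewhere between d2 and b4. Summing Manhattan distances along the two legs (d2 → a3 → b4) gives a lower bound of 4 + 2 = 6 moves.
A route of 6 moves achieves this: d2 → d3 → c3 → b3 → a3 → a4 → b4.
Since 6 matches the lower bound, it is optimal.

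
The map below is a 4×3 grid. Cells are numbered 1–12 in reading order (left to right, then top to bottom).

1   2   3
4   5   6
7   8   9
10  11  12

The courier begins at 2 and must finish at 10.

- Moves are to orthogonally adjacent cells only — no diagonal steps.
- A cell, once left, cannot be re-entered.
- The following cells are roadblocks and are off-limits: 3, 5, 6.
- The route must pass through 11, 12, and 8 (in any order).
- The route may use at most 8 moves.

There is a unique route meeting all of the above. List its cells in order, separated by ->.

2 -> 1 -> 4 -> 7 -> 8 -> 9 -> 12 -> 11 -> 10

Any route must reach 11, 12, and 8 and still end at 10 within 8 moves, so the order of the required stops is forced.
Route from 2: left 1 to 1, down 2 to 7, right 2 to 9, down 1 to 12, left 2 to 10 — 8 moves in all.
Check: all required cells visited; 8 ≤ 8 moves.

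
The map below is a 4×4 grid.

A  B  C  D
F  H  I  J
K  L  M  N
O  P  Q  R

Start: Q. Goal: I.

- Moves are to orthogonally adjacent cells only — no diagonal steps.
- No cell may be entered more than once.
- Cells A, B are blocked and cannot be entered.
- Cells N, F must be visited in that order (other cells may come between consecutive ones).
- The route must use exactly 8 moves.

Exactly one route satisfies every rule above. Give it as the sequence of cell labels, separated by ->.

Q -> R -> N -> M -> L -> K -> F -> H -> I

The waypoints must appear in the order N, F, with no cell reused.
Route from Q: right to R, up to N, 3× left (reaching K), up to F, 2× right (reaching I) — 8 moves in all.
Check: order respected (N at step 2, F at step 6); 8 moves as required.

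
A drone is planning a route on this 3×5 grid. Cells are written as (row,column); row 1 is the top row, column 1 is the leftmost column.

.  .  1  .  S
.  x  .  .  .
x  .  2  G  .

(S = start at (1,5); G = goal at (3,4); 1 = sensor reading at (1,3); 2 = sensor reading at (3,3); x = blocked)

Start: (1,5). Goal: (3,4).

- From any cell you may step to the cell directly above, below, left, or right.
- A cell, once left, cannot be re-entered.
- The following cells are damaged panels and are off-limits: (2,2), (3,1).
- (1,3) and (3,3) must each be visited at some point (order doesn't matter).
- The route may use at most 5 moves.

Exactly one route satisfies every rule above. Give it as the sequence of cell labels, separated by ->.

The 5-move cap with required stops at (1,3), (3,3) leaves no slack for detours.
Route from (1,5): 2× left (reaching (1,3)), 2× down (reaching (3,3)), right to (3,4) — 5 moves in all.
Check: all required cells visited; 5 ≤ 5 moves.

(1,5) -> (1,4) -> (1,3) -> (2,3) -> (3,3) -> (3,4)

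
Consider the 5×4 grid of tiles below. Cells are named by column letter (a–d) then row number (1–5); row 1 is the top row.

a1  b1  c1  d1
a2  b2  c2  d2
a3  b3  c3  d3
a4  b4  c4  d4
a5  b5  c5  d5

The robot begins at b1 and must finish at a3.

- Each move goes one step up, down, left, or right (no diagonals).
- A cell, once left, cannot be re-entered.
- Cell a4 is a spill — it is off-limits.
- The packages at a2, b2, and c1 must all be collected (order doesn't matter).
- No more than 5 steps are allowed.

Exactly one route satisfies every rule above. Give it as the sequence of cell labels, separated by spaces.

b1 c1 c2 b2 a2 a3

The budget equals the shortest possible length, so every move has to be on a shortest route through the required cells.
Route from b1: right 1 to c1, down 1 to c2, left 2 to a2, down 1 to a3 — 5 moves in all.
Check: all required cells visited; 5 ≤ 5 moves.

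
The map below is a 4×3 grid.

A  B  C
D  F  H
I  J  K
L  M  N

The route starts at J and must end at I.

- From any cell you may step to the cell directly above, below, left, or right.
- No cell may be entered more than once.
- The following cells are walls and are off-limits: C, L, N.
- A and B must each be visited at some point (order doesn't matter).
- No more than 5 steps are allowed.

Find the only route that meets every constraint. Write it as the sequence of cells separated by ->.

J -> F -> B -> A -> D -> I

The budget equals the shortest possible length, so every move has to be on a shortest route through the required cells.
Route from J: 2× up (reaching B), left to A, 2× down (reaching I) — 5 moves in all.
Check: all required cells visited; 5 ≤ 5 moves.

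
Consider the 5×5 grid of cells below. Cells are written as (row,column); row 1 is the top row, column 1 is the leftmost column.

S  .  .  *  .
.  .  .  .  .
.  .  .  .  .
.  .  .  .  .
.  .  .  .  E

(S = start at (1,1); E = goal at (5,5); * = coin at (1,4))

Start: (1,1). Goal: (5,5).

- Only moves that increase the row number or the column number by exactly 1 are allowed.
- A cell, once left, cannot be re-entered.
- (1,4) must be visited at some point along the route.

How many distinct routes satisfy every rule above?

A right/down-only route from (1,1) to (5,5) makes exactly 4 down-moves and 4 right-moves in some order.
With no other constraints that would be C(8,4) = 70 routes.
Split at (1,4) and multiply the segment counts: (1,1)→(1,4): 1; (1,4)→(5,5): 5; product = 5.
That gives 5 routes.

5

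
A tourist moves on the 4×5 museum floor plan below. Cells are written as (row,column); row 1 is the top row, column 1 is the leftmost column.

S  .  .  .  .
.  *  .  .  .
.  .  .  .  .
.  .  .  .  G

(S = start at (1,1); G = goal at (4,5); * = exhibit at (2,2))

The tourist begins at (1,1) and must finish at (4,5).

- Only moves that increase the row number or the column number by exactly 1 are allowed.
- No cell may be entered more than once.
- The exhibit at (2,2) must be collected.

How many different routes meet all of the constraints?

20

A right/down-only route from (1,1) to (4,5) makes exactly 3 down-moves and 4 right-moves in some order.
With no other constraints that would be C(7,3) = 35 routes.
Split at (2,2) and multiply the segment counts: (1,1)→(2,2): 2; (2,2)→(4,5): 10; product = 20.
That gives 20 routes.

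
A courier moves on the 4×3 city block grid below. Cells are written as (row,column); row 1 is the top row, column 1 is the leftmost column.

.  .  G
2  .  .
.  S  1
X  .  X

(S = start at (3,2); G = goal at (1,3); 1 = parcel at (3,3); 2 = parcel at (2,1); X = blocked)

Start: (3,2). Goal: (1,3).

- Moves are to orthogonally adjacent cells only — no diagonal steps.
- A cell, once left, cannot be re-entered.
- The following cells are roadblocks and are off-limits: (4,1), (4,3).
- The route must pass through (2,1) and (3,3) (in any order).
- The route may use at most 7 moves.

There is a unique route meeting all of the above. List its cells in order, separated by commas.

Any route must reach (2,1) and (3,3) and still end at (1,3) within 7 moves, so the order of the required stops is forced.
Route from (3,2): right to (3,3), up to (2,3), 2× left (reaching (2,1)), up to (1,1), 2× right (reaching (1,3)) — 7 moves in all.
Check: all required cells visited; 7 ≤ 7 moves.

(3,2), (3,3), (2,3), (2,2), (2,1), (1,1), (1,2), (1,3)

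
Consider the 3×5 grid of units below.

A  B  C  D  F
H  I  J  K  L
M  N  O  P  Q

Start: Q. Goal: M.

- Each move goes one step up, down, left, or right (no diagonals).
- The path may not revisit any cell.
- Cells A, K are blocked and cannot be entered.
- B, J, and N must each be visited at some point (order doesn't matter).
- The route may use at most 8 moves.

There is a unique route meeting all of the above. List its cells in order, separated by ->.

The budget equals the shortest possible length, so every move has to be on a shortest route through the required cells.
Route from Q: left 2 to O, up 2 to C, left 1 to B, down 2 to N, left 1 to M — 8 moves in all.
Check: all required cells visited; 8 ≤ 8 moves.

Q -> P -> O -> J -> C -> B -> I -> N -> M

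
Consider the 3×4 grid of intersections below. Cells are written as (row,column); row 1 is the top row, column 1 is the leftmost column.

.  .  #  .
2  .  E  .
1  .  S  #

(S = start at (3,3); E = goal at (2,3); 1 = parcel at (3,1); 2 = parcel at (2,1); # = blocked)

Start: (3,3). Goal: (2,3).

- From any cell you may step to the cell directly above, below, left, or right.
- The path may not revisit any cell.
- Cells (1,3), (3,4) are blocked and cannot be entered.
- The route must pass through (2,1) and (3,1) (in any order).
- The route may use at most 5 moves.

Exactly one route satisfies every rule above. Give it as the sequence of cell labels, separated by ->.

(3,3) -> (3,2) -> (3,1) -> (2,1) -> (2,2) -> (2,3)

The budget equals the shortest possible length, so every move has to be on a shortest route through the required cells.
Route from (3,3): left 2 to (3,1), up 1 to (2,1), right 2 to (2,3) — 5 moves in all.
Check: all required cells visited; 5 ≤ 5 moves.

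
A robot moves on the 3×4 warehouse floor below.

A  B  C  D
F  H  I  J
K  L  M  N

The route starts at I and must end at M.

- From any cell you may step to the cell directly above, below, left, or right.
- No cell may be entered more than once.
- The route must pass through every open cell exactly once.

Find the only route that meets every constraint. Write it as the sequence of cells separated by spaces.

I H L K F A B C D J N M

Need to visit all 12 open cells exactly once, starting at I and ending at M.
Cell A has only two open neighbours (F and B), so the path must pass straight through it: one of those is the cell it's entered from and the other is where it exits.
Route from I: left to H, down to L, left to K, 2× up (reaching A), 3× right (reaching D), 2× down (reaching N), left to M — 11 moves in all.
Check: all 12 open cells covered.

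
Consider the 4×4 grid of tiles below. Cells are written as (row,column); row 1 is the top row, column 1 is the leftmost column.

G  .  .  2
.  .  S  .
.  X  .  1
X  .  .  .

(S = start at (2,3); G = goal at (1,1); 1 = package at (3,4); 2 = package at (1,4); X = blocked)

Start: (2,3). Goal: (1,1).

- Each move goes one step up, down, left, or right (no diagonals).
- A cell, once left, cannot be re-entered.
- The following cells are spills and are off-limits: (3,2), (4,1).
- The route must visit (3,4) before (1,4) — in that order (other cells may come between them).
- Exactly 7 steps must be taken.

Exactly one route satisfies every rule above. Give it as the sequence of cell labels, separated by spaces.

The waypoints must appear in the order (3,4), (1,4), with no cell reused.
Route from (2,3): down to (3,3), right to (3,4), 2× up (reaching (1,4)), 3× left (reaching (1,1)) — 7 moves in all.
Check: order respected (1 at step 2, 2 at step 4); 7 moves as required.

(2,3) (3,3) (3,4) (2,4) (1,4) (1,3) (1,2) (1,1)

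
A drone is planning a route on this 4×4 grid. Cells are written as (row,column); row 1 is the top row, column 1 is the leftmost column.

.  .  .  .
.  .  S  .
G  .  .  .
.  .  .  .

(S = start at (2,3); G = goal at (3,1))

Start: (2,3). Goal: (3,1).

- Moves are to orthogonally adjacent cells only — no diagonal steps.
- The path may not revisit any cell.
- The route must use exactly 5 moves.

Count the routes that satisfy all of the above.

Need simple routes of exactly 5 moves from (2,3) to (3,1) (Manhattan distance 3, so 1 moves are spent on a detour and 1 undoing it).
Branch systematically from the start, pruning whenever the remaining move budget drops below the Manhattan distance to (3,1) or differs from it in parity. Grouping the completions by first move — via (1,3): 3; via (3,3): 4; via (2,2): 2; via (2,4): 1 — and summing: 3 + 4 + 2 + 1 = 10.
That gives 10 routes.

10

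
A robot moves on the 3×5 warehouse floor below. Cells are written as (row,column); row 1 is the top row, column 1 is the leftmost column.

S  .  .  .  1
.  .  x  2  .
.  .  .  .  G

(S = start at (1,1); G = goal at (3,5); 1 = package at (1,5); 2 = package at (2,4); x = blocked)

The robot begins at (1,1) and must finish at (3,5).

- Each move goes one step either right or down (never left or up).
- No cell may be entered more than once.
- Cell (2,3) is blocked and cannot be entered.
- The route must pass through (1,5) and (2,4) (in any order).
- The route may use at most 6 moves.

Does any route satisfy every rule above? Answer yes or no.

(2,4) is below but to the left of (1,5): going (1,5) → (2,4) would need a leftward move and (2,4) → (1,5) an upward move, so no right/down-only route can visit both required cells.

no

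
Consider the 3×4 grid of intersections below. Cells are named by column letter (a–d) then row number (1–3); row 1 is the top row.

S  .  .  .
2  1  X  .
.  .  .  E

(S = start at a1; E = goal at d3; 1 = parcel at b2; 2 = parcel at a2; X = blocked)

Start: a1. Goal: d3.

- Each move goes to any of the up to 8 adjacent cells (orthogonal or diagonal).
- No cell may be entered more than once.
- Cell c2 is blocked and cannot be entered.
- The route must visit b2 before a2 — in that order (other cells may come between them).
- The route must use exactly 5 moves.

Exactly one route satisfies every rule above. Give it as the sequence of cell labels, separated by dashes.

The waypoints must appear in the order b2, a2, with no cell reused.
Route from a1: down-right to b2, left to a2, down-right to b3, 2× right (reaching d3) — 5 moves in all.
Check: order respected (1 at step 1, 2 at step 2); 5 moves as required.

a1 - b2 - a2 - b3 - c3 - d3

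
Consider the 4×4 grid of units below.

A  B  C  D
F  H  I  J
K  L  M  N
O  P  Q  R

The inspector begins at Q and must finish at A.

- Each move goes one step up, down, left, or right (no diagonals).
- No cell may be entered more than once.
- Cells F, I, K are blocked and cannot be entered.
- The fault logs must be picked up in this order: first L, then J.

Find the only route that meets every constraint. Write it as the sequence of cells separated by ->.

The waypoints must appear in the order L, J, with no cell reused.
Route from Q: left to P, up to L, 2× right (reaching N), 2× up (reaching D), 3× left (reaching A) — 9 moves in all.
Check: order respected (L at step 2, J at step 5).

Q -> P -> L -> M -> N -> J -> D -> C -> B -> A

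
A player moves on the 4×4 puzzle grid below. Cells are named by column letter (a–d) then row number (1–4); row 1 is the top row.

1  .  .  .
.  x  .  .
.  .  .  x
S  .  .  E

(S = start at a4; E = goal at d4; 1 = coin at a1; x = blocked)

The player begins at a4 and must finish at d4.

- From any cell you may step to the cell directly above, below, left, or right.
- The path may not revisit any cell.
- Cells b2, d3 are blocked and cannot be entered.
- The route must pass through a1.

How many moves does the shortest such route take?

9

Any route passes through a1 somewhere between a4 and d4. Summing Manhattan distances along the two legs (a4 → a1 → d4) gives a lower bound of 3 + 6 = 9 moves.
A route of 9 moves achieves this: a4 → a3 → a2 → a1 → b1 → c1 → c2 → c3 → c4 → d4.
Since 9 matches the lower bound, it is optimal.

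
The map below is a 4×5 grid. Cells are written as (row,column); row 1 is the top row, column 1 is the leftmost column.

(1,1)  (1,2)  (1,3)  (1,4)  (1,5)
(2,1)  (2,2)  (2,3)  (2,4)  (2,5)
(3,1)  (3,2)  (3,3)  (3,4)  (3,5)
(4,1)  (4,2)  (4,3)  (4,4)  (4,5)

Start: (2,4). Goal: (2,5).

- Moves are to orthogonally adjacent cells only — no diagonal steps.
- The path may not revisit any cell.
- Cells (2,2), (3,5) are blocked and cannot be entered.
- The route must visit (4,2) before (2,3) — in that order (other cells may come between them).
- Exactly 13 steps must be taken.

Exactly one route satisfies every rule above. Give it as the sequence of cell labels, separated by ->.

The waypoints must appear in the order (4,2), (2,3), with no cell reused.
Route from (2,4): 2× down (reaching (4,4)), 3× left (reaching (4,1)), up to (3,1), 2× right (reaching (3,3)), 2× up (reaching (1,3)), 2× right (reaching (1,5)), down to (2,5) — 13 moves in all.
Check: order respected ((4,2) at step 4, (2,3) at step 9); 13 moves as required.

(2,4) -> (3,4) -> (4,4) -> (4,3) -> (4,2) -> (4,1) -> (3,1) -> (3,2) -> (3,3) -> (2,3) -> (1,3) -> (1,4) -> (1,5) -> (2,5)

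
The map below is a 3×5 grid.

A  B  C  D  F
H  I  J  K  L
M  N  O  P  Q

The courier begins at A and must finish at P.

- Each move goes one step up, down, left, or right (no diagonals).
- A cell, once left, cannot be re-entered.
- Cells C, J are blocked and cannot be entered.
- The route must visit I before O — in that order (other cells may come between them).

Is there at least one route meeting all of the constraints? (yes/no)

yes

One route that works: A → H → I → N → O → P.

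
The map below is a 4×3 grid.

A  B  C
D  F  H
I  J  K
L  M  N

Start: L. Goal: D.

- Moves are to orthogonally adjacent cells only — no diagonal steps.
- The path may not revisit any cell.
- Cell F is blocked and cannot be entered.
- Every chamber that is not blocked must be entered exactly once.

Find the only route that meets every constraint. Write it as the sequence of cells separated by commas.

Need to visit all 11 open cells exactly once, starting at L and ending at D.
Route from L: up to I, right to J, down to M, right to N, 3× up (reaching C), 2× left (reaching A), down to D — 10 moves in all.
Check: all 11 open cells covered.

L, I, J, M, N, K, H, C, B, A, D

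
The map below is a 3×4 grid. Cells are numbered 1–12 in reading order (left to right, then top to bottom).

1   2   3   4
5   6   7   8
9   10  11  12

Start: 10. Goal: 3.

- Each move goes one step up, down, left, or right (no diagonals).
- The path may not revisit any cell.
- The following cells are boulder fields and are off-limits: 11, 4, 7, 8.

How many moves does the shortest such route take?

3

The Manhattan distance from 10 to 3 is |3−1| + |2−3| = 3, so at least 3 moves are needed.
A route of 3 moves achieves this: 10 → 6 → 2 → 3.
Since 3 matches the lower bound, it is optimal.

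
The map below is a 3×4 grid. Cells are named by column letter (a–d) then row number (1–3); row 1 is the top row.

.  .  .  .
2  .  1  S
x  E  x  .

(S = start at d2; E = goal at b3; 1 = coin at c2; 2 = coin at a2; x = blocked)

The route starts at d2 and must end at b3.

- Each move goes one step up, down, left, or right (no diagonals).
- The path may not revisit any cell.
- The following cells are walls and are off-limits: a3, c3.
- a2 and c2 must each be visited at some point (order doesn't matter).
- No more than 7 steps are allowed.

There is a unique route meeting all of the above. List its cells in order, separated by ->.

Any route must reach a2 and c2 and still end at b3 within 7 moves, so the order of the required stops is forced.
Route from d2: left 1 to c2, up 1 to c1, left 2 to a1, down 1 to a2, right 1 to b2, down 1 to b3 — 7 moves in all.
Check: all required cells visited; 7 ≤ 7 moves.

d2 -> c2 -> c1 -> b1 -> a1 -> a2 -> b2 -> b3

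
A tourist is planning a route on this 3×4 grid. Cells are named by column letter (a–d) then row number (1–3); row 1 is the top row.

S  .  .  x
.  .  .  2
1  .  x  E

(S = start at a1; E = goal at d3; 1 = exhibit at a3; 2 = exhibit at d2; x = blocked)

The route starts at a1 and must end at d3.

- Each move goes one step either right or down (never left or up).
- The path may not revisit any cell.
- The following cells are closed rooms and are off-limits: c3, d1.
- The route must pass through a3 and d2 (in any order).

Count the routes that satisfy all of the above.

A right/down-only route from a1 to d3 makes exactly 2 down-moves and 3 right-moves in some order.
With no other constraints that would be C(5,2) = 10 routes.
a3 is below but to the left of d2: going d2 → a3 would need a leftward move and a3 → d2 an upward move, so no right/down-only route can visit both required cells.
No route satisfies every constraint, so the count is 0.

0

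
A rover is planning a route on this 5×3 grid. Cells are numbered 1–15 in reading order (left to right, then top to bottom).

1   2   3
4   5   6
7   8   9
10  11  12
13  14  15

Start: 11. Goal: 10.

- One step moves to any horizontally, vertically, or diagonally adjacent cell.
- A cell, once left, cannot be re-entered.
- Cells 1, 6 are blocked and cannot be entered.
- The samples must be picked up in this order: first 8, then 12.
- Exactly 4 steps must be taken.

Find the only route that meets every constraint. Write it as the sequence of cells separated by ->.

The waypoints must appear in the order 8, 12, with no cell reused.
Route from 11: up 1 to 8, down-right 1 to 12, down-left 1 to 14, up-left 1 to 10 — 4 moves in all.
Check: order respected (8 at step 1, 12 at step 2); 4 moves as required.

11 -> 8 -> 12 -> 14 -> 10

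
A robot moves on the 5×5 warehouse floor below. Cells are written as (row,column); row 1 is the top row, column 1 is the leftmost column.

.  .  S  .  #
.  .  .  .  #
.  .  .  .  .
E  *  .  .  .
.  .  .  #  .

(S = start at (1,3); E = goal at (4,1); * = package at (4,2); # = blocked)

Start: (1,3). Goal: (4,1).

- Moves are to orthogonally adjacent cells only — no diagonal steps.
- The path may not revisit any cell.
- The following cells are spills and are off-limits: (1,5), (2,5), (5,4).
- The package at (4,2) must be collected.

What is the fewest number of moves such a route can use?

5

Any route passes through (4,2) somewhere between (1,3) and (4,1). Summing Manhattan distances along the two legs ((1,3) → (4,2) → (4,1)) gives a lower bound of 4 + 1 = 5 moves.
A route of 5 moves achieves this: (1,3) → (2,3) → (3,3) → (4,3) → (4,2) → (4,1).
Since 5 matches the lower bound, it is optimal.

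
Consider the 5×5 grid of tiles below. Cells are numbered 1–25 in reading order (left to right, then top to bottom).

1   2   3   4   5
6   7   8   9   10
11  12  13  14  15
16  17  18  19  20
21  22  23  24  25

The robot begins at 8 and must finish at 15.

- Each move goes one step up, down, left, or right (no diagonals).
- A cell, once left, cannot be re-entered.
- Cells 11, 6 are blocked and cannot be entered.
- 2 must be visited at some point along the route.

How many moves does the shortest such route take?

7

Any route passes through 2 somewhere between 8 and 15. Summing Manhattan distances along the two legs (8 → 2 → 15) gives a lower bound of 2 + 5 = 7 moves.
A route of 7 moves achieves this: 8 → 3 → 2 → 7 → 12 → 13 → 14 → 15.
Since 7 matches the lower bound, it is optimal.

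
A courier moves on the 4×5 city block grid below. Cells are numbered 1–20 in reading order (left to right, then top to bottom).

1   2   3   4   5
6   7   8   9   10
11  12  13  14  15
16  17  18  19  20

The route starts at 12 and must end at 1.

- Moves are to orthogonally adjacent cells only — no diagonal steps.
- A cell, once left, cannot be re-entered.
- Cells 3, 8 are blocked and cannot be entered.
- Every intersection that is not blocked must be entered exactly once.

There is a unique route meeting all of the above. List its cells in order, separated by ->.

12 -> 13 -> 14 -> 9 -> 4 -> 5 -> 10 -> 15 -> 20 -> 19 -> 18 -> 17 -> 16 -> 11 -> 6 -> 7 -> 2 -> 1

Need to visit all 18 open cells exactly once, starting at 12 and ending at 1.
Cell 16 has only two open neighbours (11 and 17), so the path must pass straight through it: one of those is the cell it's entered from and the other is where it exits.
Route from 12: 2× right (reaching 14), 2× up (reaching 4), right to 5, 3× down (reaching 20), 4× left (reaching 16), 2× up (reaching 6), right to 7, up to 2, left to 1 — 17 moves in all.
Check: all 18 open cells covered.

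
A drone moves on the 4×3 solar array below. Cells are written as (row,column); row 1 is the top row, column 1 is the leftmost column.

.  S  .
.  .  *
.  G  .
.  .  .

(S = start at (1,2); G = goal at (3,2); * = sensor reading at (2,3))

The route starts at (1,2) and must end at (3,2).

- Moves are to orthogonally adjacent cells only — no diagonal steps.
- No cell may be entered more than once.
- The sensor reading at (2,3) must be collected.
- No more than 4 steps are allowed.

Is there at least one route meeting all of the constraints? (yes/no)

yes

One route that works: (1,2) → (2,2) → (2,3) → (3,3) → (3,2).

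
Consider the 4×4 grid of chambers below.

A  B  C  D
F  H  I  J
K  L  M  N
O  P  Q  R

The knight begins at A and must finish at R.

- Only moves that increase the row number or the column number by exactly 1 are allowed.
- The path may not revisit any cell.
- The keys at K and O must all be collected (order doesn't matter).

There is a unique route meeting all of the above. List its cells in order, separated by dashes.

A - F - K - O - P - Q - R

Moves only go right or down, so the column and row indices never decrease.
Route from A: down 3 to O, right 3 to R — 6 moves in all.
Check: all required cells visited.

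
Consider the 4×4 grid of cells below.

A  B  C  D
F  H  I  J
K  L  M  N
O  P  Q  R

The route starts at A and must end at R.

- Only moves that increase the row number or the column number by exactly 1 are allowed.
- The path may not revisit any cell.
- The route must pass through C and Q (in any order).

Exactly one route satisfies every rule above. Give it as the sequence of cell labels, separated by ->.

A -> B -> C -> I -> M -> Q -> R

Moves only go right or down, so the column and row indices never decrease.
Route from A: 2× right (reaching C), 3× down (reaching Q), right to R — 6 moves in all.
Check: all required cells visited.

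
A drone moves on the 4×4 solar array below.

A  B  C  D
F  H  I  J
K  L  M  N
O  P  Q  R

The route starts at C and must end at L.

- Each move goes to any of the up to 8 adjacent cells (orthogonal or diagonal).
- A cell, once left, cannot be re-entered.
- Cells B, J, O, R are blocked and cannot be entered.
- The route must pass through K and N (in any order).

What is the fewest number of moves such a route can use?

Any route passes through K and N in some order between C and L. Summing Chebyshev distances along each leg and taking the cheapest ordering (C → N → K → L) gives a lower bound of 2 + 3 + 1 = 6 moves.
A route of 6 moves achieves this: C → I → N → M → H → K → L.
Since 6 matches the lower bound, it is optimal.

6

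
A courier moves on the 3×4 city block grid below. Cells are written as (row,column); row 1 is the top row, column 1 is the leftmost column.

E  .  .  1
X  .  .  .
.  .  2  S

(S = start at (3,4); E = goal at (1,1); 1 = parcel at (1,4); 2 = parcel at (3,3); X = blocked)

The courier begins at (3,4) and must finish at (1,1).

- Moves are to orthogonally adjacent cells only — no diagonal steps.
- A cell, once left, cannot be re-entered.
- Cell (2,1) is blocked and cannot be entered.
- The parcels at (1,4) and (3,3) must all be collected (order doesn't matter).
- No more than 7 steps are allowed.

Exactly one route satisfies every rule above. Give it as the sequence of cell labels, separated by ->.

(3,4) -> (3,3) -> (2,3) -> (2,4) -> (1,4) -> (1,3) -> (1,2) -> (1,1)

Any route must reach (1,4) and (3,3) and still end at (1,1) within 7 moves, so the order of the required stops is forced.
Route from (3,4): left to (3,3), up to (2,3), right to (2,4), up to (1,4), 3× left (reaching (1,1)) — 7 moves in all.
Check: all required cells visited; 7 ≤ 7 moves.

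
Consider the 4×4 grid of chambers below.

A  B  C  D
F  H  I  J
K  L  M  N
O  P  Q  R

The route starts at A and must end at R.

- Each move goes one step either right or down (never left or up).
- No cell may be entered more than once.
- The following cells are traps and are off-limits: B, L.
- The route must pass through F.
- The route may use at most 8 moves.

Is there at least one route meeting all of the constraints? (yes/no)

yes

One route that works: A → F → K → O → P → Q → R.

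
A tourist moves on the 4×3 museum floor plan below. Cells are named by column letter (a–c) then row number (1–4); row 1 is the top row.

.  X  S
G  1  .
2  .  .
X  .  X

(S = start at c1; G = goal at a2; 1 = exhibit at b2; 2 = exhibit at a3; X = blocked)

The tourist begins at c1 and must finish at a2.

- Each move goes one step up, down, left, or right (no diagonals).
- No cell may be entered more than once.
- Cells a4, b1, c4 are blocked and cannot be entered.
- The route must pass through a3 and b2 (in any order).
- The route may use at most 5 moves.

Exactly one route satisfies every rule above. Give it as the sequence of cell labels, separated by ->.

The budget equals the shortest possible length, so every move has to be on a shortest route through the required cells.
Route from c1: down to c2, left to b2, down to b3, left to a3, up to a2 — 5 moves in all.
Check: all required cells visited; 5 ≤ 5 moves.

c1 -> c2 -> b2 -> b3 -> a3 -> a2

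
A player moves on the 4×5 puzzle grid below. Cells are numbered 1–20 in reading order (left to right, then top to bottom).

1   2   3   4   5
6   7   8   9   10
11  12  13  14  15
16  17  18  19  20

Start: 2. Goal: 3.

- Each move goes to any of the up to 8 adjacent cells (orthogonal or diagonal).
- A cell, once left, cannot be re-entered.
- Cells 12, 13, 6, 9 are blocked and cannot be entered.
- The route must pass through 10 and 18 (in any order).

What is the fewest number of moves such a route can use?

Any route passes through 10 and 18 in some order between 2 and 3. Summing Chebyshev distances along each leg and taking the cheapest ordering (2 → 18 → 10 → 3) gives a lower bound of 3 + 2 + 2 = 7 moves.
The shortest route satisfying every rule uses 8 moves: 2 → 7 → 11 → 17 → 18 → 14 → 10 → 4 → 3.
The no-revisit rule (legs can't share cells) pushes the minimum above the 7-move bound; an exhaustive check rules out every length from 7 to 7, leaving 8 as the minimum.

8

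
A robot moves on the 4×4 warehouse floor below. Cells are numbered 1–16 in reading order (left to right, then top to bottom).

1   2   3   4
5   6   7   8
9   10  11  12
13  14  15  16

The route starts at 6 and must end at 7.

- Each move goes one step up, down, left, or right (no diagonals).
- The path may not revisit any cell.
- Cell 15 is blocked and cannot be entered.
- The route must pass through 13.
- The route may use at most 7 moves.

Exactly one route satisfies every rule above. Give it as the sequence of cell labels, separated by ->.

The budget equals the shortest possible length, so every move has to be on a shortest route through the required cells.
Route from 6: left 1 to 5, down 2 to 13, right 1 to 14, up 1 to 10, right 1 to 11, up 1 to 7 — 7 moves in all.
Check: all required cells visited; 7 ≤ 7 moves.

6 -> 5 -> 9 -> 13 -> 14 -> 10 -> 11 -> 7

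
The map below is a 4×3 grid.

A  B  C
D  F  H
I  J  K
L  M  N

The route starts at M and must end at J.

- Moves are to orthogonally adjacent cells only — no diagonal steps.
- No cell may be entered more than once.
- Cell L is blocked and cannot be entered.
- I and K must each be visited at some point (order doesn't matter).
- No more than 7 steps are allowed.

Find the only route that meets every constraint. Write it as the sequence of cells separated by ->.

The 7-move cap with required stops at I, K leaves no slack for detours.
Route from M: right 1 to N, up 2 to H, left 2 to D, down 1 to I, right 1 to J — 7 moves in all.
Check: all required cells visited; 7 ≤ 7 moves.

M -> N -> K -> H -> F -> D -> I -> J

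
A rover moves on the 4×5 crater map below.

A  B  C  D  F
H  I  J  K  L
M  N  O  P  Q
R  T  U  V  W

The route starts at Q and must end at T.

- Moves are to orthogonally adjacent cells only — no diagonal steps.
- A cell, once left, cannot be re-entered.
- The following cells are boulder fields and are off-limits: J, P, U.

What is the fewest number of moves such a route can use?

8

The Manhattan distance from Q to T is |3−4| + |5−2| = 4, so at least 4 moves are needed.
That bound ignores the blocked cells. Measuring each leg by the fewest moves that actually steer around them (Q→T: 8) raises the lower bound to 8.
A route of 8 moves exists: Q → L → F → D → C → B → I → N → T.
Since 8 matches that lower bound, it is optimal.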